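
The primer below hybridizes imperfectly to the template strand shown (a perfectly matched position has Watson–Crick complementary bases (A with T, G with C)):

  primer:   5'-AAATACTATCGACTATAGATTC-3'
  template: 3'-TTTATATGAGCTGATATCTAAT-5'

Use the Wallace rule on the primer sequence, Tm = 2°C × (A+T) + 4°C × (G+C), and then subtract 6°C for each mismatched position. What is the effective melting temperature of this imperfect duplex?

Primer base counts: A=9, T=7, G=2, C=4 → A+T=16, G+C=6
Perfect-match Tm = 2(16) + 4(6) = 32 + 24 = 56°C
Mismatches (positions where the bases are not complementary): 4 (at positions 6, 7, 8, 22)
Effective Tm = 56 − 4×6 = 56 − 24 = 32°C

32°C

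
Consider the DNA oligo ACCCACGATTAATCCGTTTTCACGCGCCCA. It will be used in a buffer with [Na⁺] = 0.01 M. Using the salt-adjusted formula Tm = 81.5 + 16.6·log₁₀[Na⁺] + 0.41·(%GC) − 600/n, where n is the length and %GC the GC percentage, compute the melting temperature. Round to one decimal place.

50.2°C

Length n = 30. G=4, T=7, A=7, C=12
G+C = 16, so %GC = 16/30 × 100 = 53.333%
Salt term: 16.6 × (-2) = -33.2
GC term: 0.41 × 53.333 = 21.867; length term: −600/30 = −20
Tm = 81.5 + (-33.2) + 21.867 − 20 = 50.167 → 50.2°C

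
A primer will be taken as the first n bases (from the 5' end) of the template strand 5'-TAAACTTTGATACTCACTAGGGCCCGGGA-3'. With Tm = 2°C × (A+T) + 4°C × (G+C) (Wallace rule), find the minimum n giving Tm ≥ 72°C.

n = 25

First 24 bases: TAAACTTTGATACTCACTAGGGCC → Tm = 68°C (< 72°C)
First 25 bases: TAAACTTTGATACTCACTAGGGCCC → Tm = 72°C (≥ 72°C)
Since every base adds ≥2°C, Tm only increases with n, so the threshold is first crossed at n = 25.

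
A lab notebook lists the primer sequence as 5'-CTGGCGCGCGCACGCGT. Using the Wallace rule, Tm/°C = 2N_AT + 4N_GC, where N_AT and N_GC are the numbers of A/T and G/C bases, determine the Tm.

62°C

G=7, C=7, T=2, A=1
AT pairs contribute 3, GC pairs contribute 14.
Tm = 4·14 + 2·3 = 56 + 6 = 62°C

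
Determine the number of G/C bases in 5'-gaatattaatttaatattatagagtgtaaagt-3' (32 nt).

Counting bases: C=0, A=14, T=13, G=5
Total G or C: 5 + 0 = 5

5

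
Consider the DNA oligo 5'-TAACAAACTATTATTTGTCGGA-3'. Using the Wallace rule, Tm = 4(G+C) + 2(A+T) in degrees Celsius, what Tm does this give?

Scanning the sequence gives A=8, T=8, G=3, C=3.
AT pairs contribute 16, GC pairs contribute 6.
Tm = 2×16 + 4×6 = 56°C

56°C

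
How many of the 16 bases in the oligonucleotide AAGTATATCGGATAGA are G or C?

Scanning the sequence gives T=4, C=1, A=7, G=4.
Total G or C: 4 + 1 = 5

5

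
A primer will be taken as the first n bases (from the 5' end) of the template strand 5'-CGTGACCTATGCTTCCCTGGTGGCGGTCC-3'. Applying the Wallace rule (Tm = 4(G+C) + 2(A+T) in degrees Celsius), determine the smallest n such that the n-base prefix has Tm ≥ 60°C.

n = 19

First 18 bases: CGTGACCTATGCTTCCCT → Tm = 56°C (< 60°C)
First 19 bases: CGTGACCTATGCTTCCCTG → Tm = 60°C (≥ 60°C)
Each additional base adds 2°C (A/T) or 4°C (G/C), so Tm is non-decreasing in n; n = 19 is the first length to reach 60°C.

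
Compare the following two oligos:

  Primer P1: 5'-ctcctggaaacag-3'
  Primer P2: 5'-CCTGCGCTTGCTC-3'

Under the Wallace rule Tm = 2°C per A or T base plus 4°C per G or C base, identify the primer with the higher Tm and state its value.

Primer P1: A+T=6, G+C=7 → Tm = 2(6)+4(7) = 40°C
Primer P2: A+T=4, G+C=9 → Tm = 2(4)+4(9) = 44°C
40°C vs 44°C → primer P2 is higher.

Primer P2, 44°C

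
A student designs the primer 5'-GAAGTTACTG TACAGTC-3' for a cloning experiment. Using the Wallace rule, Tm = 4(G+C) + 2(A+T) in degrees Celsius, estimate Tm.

48°C

Base counts: A=5, T=5, G=4, C=3
AT pairs contribute 10, GC pairs contribute 7.
Tm = 2×10 + 4×7 = 48°C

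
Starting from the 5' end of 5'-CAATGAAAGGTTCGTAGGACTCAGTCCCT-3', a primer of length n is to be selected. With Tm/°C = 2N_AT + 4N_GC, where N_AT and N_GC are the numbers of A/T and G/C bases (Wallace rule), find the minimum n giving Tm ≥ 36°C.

n = 13

First 12 bases: CAATGAAAGGTT → Tm = 32°C (< 36°C)
First 13 bases: CAATGAAAGGTTC → Tm = 36°C (≥ 36°C)
Since every base adds ≥2°C, Tm only increases with n, so the threshold is first crossed at n = 13.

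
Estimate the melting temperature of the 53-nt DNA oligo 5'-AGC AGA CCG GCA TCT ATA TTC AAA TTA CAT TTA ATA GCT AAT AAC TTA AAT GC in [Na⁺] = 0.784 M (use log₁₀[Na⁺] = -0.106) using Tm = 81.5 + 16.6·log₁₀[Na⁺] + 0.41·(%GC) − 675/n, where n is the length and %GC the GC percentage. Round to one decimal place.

Length n = 53. Counting bases: A=21, T=16, C=10, G=6
G+C = 16, so %GC = 16/53 × 100 = 30.189%
Salt term: 16.6 × (-0.106) = -1.76
GC term: 0.41 × 30.189 = 12.377; length term: −675/53 = −12.736
Tm = 81.5 + (-1.76) + 12.377 − 12.736 = 79.381 → 79.4°C

79.4°C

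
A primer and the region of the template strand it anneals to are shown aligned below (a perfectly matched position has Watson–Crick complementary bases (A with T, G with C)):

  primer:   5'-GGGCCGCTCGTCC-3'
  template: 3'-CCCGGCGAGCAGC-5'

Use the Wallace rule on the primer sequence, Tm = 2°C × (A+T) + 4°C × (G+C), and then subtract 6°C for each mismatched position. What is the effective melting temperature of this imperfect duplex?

42°C

Primer base counts: A=0, T=2, G=5, C=6 → A+T=2, G+C=11
Perfect-match Tm = 2(2) + 4(11) = 4 + 44 = 48°C
Mismatches (positions where the bases are not complementary): 1 (at position 13)
Effective Tm = 48 − 1×6 = 48 − 6 = 42°C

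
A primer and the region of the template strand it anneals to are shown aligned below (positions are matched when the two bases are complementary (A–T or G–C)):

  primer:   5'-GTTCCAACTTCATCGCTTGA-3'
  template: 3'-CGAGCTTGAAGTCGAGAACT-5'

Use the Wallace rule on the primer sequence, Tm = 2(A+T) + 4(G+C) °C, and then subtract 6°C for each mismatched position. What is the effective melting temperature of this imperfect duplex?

Primer base counts: A=4, T=7, G=3, C=6 → A+T=11, G+C=9
Perfect-match Tm = 2(11) + 4(9) = 22 + 36 = 58°C
Mismatches (positions where the bases are not complementary): 4 (at positions 2, 5, 13, 15)
Effective Tm = 58 − 4×6 = 58 − 24 = 34°C

34°C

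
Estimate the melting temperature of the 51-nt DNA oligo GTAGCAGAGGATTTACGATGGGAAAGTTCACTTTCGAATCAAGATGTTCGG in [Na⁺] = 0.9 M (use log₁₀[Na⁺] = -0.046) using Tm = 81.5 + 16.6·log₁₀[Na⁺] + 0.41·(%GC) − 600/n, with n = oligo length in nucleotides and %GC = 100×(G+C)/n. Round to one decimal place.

86.7°C

Length n = 51. Scanning the sequence gives A=15, C=7, T=14, G=15.
G+C = 22, so %GC = 22/51 × 100 = 43.137%
Salt term: 16.6 × (-0.046) = -0.764
GC term: 0.41 × 43.137 = 17.686; length term: −600/51 = −11.765
Tm = 81.5 + (-0.764) + 17.686 − 11.765 = 86.657 → 86.7°C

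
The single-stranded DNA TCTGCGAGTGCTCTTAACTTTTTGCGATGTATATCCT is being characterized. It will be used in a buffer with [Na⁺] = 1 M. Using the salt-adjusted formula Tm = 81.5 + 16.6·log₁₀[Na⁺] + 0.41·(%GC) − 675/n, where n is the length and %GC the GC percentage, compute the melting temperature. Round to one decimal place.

79.9°C

Length n = 37. Counting bases: A=6, G=7, C=8, T=16
G+C = 15, so %GC = 15/37 × 100 = 40.541%
Salt term: 16.6 × (0) = 0
GC term: 0.41 × 40.541 = 16.622; length term: −675/37 = −18.243
Tm = 81.5 + (0) + 16.622 − 18.243 = 79.879 → 79.9°C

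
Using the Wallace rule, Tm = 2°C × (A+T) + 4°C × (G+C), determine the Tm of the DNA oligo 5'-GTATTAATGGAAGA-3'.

36°C

Counting bases: C=0, G=4, T=4, A=6
So N_AT = 10 and N_GC = 4.
Tm = 2(10) + 4(4) = 20 + 16 = 36°C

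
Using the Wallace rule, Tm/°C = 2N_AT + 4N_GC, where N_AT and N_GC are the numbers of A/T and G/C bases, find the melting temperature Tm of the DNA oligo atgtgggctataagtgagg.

56°C

G=8, T=5, A=5, C=1
So N_AT = 10 and N_GC = 9.
Tm = 2(10) + 4(9) = 20 + 36 = 56°C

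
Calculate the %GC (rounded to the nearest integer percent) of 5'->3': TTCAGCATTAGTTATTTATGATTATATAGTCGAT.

24%

Scanning the sequence gives T=16, A=10, G=5, C=3.
G+C = 5 + 3 = 8 out of 34 bases
%GC = 8/34 × 100 = 23.53% ≈ 24%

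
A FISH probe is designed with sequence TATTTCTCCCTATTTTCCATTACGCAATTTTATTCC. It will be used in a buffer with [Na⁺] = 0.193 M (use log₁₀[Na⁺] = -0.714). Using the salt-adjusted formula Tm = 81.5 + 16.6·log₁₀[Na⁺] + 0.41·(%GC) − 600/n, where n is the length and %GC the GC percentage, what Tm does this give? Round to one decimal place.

65.5°C

Length n = 36. Counting bases: T=18, C=10, G=1, A=7
G+C = 11, so %GC = 11/36 × 100 = 30.556%
Salt term: 16.6 × (-0.714) = -11.852
GC term: 0.41 × 30.556 = 12.528; length term: −600/36 = −16.667
Tm = 81.5 + (-11.852) + 12.528 − 16.667 = 65.509 → 65.5°C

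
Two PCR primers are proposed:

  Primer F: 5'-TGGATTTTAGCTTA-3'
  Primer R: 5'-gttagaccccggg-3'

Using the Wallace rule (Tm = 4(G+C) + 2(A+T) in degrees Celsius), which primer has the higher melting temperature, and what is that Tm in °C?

Primer F: A+T=10, G+C=4 → Tm = 2(10)+4(4) = 36°C
Primer R: A+T=4, G+C=9 → Tm = 2(4)+4(9) = 44°C
36°C vs 44°C → primer R is higher.

Primer R, 44°C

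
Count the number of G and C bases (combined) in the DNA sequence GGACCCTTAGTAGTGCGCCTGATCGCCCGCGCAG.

23

Scanning the sequence gives A=5, T=6, C=12, G=11.
G+C = 11 + 12 = 23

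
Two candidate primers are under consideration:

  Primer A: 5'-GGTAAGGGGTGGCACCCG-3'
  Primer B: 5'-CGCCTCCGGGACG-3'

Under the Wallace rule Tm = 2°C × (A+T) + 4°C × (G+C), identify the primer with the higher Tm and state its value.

Primer A, 62°C

Primer A: A+T=5, G+C=13 → Tm = 2(5)+4(13) = 62°C
Primer B: A+T=2, G+C=11 → Tm = 2(2)+4(11) = 48°C
62°C vs 48°C → primer A is higher.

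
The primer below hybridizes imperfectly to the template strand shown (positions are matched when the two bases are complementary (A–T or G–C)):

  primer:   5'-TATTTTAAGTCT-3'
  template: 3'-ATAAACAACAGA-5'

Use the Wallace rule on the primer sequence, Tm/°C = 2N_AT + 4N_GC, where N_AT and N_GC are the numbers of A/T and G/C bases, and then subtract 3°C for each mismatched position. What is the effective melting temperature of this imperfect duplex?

19°C

Primer base counts: A=3, T=7, G=1, C=1 → A+T=10, G+C=2
Perfect-match Tm = 2(10) + 4(2) = 20 + 8 = 28°C
Mismatches (positions where the bases are not complementary): 3 (at positions 6, 7, 8)
Effective Tm = 28 − 3×3 = 28 − 9 = 19°C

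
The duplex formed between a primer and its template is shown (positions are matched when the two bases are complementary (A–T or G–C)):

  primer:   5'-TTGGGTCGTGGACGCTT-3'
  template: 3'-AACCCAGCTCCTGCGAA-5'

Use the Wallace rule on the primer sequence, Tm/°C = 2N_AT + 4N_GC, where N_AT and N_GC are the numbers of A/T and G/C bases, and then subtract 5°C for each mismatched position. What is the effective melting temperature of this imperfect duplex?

49°C

Primer base counts: A=1, T=6, G=7, C=3 → A+T=7, G+C=10
Perfect-match Tm = 2(7) + 4(10) = 14 + 40 = 54°C
Mismatches (positions where the bases are not complementary): 1 (at position 9)
Effective Tm = 54 − 1×5 = 54 − 5 = 49°C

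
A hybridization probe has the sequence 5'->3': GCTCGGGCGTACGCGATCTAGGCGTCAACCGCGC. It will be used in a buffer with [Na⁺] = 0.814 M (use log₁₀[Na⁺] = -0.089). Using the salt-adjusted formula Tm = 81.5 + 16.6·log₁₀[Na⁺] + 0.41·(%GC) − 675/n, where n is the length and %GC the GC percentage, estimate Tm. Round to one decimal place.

Length n = 34. T=5, G=12, A=5, C=12
G+C = 24, so %GC = 24/34 × 100 = 70.588%
Salt term: 16.6 × (-0.089) = -1.477
GC term: 0.41 × 70.588 = 28.941; length term: −675/34 = −19.853
Tm = 81.5 + (-1.477) + 28.941 − 19.853 = 89.111 → 89.1°C

89.1°C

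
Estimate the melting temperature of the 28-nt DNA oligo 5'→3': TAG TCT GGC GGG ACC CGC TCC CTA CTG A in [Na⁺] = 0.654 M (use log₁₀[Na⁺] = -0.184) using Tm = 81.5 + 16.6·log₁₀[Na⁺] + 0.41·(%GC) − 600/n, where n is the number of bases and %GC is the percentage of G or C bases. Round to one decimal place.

Length n = 28. Base counts: G=8, A=4, T=6, C=10
G+C = 18, so %GC = 18/28 × 100 = 64.286%
Salt term: 16.6 × (-0.184) = -3.054
GC term: 0.41 × 64.286 = 26.357; length term: −600/28 = −21.429
Tm = 81.5 + (-3.054) + 26.357 − 21.429 = 83.374 → 83.4°C

83.4°C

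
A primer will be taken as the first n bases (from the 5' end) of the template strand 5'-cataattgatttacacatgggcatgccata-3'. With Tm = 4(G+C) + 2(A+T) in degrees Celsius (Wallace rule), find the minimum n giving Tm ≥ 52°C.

First 19 bases: CATAATTGATTTACACATG → Tm = 48°C (< 52°C)
First 20 bases: CATAATTGATTTACACATGG → Tm = 52°C (≥ 52°C)
Each additional base adds 2°C (A/T) or 4°C (G/C), so Tm is non-decreasing in n; n = 20 is the first length to reach 52°C.

n = 20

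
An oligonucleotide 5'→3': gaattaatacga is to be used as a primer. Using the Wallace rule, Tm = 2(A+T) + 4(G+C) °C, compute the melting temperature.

G=2, C=1, A=6, T=3
So N_AT = 9 and N_GC = 3.
Tm = 2(9) + 4(3) = 18 + 12 = 30°C

30°C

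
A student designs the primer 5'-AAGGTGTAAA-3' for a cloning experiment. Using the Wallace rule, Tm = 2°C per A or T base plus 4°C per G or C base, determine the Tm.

Scanning the sequence gives T=2, G=3, C=0, A=5.
AT pairs contribute 7, GC pairs contribute 3.
Tm = 2×7 + 4×3 = 26°C

26°C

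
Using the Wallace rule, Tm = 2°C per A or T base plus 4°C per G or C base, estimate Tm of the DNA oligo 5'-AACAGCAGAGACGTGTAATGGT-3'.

Base counts: G=7, A=8, C=3, T=4
So N_AT = 12 and N_GC = 10.
Tm = 2×12 + 4×10 = 64°C

64°C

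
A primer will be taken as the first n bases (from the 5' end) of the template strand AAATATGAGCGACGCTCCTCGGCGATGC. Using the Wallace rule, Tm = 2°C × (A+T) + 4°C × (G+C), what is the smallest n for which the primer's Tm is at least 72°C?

n = 23

First 22 bases: AAATATGAGCGACGCTCCTCGG → Tm = 68°C (< 72°C)
First 23 bases: AAATATGAGCGACGCTCCTCGGC → Tm = 72°C (≥ 72°C)
Since every base adds ≥2°C, Tm only increases with n, so the threshold is first crossed at n = 23.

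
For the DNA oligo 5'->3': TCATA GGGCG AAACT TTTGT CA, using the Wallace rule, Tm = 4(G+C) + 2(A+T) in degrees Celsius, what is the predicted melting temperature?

A=6, G=5, C=4, T=7
AT pairs contribute 13, GC pairs contribute 9.
Tm = 4·9 + 2·13 = 36 + 26 = 62°C

62°C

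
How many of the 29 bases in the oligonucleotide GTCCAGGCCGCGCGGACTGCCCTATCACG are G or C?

C=12, G=9, T=4, A=4
G+C = 9 + 12 = 21

21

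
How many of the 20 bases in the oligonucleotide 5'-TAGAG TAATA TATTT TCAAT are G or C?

3

Base counts: G=2, T=9, A=8, C=1
Total G or C: 2 + 1 = 3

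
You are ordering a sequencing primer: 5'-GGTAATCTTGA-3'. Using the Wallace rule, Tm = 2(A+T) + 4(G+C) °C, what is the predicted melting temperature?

30°C

Counting bases: T=4, G=3, A=3, C=1
A+T = 7, G+C = 4
Tm = 2(7) + 4(4) = 14 + 16 = 30°C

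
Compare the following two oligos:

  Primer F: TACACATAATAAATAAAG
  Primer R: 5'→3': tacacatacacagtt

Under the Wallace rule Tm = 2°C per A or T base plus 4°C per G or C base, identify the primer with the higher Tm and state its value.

Primer F: A+T=15, G+C=3 → Tm = 2(15)+4(3) = 42°C
Primer R: A+T=10, G+C=5 → Tm = 2(10)+4(5) = 40°C
42°C vs 40°C → primer F is higher.

Primer F, 42°C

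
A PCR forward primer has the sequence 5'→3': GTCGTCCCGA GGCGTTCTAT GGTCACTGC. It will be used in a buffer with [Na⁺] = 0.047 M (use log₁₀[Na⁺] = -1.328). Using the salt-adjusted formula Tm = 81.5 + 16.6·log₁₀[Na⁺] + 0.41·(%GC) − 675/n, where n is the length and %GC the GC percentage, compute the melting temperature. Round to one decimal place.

61.6°C

Length n = 29. Base counts: T=8, A=3, C=9, G=9
G+C = 18, so %GC = 18/29 × 100 = 62.069%
Salt term: 16.6 × (-1.328) = -22.045
GC term: 0.41 × 62.069 = 25.448; length term: −675/29 = −23.276
Tm = 81.5 + (-22.045) + 25.448 − 23.276 = 61.627 → 61.6°C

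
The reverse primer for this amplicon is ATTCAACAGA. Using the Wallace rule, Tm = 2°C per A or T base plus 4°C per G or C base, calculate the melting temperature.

Scanning the sequence gives C=2, T=2, G=1, A=5.
So N_AT = 7 and N_GC = 3.
Tm = 2(7) + 4(3) = 14 + 12 = 26°C

26°C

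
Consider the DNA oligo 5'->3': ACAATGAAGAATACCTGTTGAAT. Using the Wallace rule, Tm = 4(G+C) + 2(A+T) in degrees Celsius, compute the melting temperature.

Base counts: C=3, A=10, G=4, T=6
A+T = 16, G+C = 7
Tm = 2(16) + 4(7) = 32 + 28 = 60°C

60°C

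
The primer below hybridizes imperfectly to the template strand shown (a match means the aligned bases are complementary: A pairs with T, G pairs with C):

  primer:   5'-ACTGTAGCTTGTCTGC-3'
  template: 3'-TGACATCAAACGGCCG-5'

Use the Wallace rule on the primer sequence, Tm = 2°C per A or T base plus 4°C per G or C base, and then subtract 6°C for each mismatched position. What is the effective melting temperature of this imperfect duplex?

30°C

Primer base counts: A=2, T=6, G=4, C=4 → A+T=8, G+C=8
Perfect-match Tm = 2(8) + 4(8) = 16 + 32 = 48°C
Mismatches (positions where the bases are not complementary): 3 (at positions 8, 12, 14)
Effective Tm = 48 − 3×6 = 48 − 18 = 30°C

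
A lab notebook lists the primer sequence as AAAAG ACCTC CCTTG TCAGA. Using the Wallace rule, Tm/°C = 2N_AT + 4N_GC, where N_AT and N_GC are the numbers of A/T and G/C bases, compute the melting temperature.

T=4, G=3, C=6, A=7
AT pairs contribute 11, GC pairs contribute 9.
Tm = 2×11 + 4×9 = 58°C

58°C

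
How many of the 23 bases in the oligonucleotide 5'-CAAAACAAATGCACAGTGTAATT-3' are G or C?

Scanning the sequence gives A=11, T=5, G=3, C=4.
G+C = 3 + 4 = 7

7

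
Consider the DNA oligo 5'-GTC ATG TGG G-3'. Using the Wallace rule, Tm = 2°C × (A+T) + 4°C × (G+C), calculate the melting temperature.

32°C

Base counts: T=3, A=1, C=1, G=5
So N_AT = 4 and N_GC = 6.
Tm = 2×4 + 4×6 = 32°C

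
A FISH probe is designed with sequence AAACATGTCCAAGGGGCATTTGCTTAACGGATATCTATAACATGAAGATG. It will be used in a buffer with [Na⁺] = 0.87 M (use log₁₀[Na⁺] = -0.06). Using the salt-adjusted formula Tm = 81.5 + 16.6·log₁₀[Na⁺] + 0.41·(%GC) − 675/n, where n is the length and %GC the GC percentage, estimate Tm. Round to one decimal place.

Length n = 50. Base counts: G=11, A=18, C=8, T=13
G+C = 19, so %GC = 19/50 × 100 = 38%
Salt term: 16.6 × (-0.06) = -0.996
GC term: 0.41 × 38 = 15.58; length term: −675/50 = −13.5
Tm = 81.5 + (-0.996) + 15.58 − 13.5 = 82.584 → 82.6°C

82.6°C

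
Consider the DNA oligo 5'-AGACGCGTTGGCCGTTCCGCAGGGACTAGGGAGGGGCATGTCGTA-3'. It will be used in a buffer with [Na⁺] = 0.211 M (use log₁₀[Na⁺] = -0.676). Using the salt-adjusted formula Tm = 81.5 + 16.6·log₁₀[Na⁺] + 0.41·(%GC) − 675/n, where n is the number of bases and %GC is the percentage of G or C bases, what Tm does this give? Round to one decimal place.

81.7°C

Length n = 45. C=10, A=8, G=19, T=8
G+C = 29, so %GC = 29/45 × 100 = 64.444%
Salt term: 16.6 × (-0.676) = -11.222
GC term: 0.41 × 64.444 = 26.422; length term: −675/45 = −15
Tm = 81.5 + (-11.222) + 26.422 − 15 = 81.7 → 81.7°C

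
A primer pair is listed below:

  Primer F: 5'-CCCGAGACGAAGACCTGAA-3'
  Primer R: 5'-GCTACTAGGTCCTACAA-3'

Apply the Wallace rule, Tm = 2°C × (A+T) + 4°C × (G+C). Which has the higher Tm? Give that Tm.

Primer F, 60°C

Primer F: A+T=8, G+C=11 → Tm = 2(8)+4(11) = 60°C
Primer R: A+T=9, G+C=8 → Tm = 2(9)+4(8) = 50°C
60°C vs 50°C → primer F is higher.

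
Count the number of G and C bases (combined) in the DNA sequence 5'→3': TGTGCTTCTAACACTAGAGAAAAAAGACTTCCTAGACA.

Scanning the sequence gives C=8, G=6, A=15, T=9.
G+C = 6 + 8 = 14

14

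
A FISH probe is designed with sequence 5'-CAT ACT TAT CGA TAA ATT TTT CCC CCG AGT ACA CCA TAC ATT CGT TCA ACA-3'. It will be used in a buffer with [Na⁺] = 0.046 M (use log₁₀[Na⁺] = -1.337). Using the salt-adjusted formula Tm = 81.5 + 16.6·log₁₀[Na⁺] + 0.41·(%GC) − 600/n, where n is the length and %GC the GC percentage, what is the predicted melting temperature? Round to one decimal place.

Length n = 51. Base counts: A=16, G=4, T=16, C=15
G+C = 19, so %GC = 19/51 × 100 = 37.255%
Salt term: 16.6 × (-1.337) = -22.194
GC term: 0.41 × 37.255 = 15.275; length term: −600/51 = −11.765
Tm = 81.5 + (-22.194) + 15.275 − 11.765 = 62.816 → 62.8°C

62.8°C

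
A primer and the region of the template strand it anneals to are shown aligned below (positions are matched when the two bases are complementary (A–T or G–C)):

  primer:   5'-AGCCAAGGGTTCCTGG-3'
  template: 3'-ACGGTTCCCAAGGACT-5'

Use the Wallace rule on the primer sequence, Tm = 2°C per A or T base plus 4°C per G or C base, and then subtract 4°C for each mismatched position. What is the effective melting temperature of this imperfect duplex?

Primer base counts: A=3, T=3, G=6, C=4 → A+T=6, G+C=10
Perfect-match Tm = 2(6) + 4(10) = 12 + 40 = 52°C
Mismatches (positions where the bases are not complementary): 2 (at positions 1, 16)
Effective Tm = 52 − 2×4 = 52 − 8 = 44°C

44°C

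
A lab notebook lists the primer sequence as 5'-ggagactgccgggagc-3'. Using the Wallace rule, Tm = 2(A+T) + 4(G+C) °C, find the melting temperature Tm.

56°C

Counting bases: C=4, A=3, G=8, T=1
So N_AT = 4 and N_GC = 12.
Tm = 4·12 + 2·4 = 48 + 8 = 56°C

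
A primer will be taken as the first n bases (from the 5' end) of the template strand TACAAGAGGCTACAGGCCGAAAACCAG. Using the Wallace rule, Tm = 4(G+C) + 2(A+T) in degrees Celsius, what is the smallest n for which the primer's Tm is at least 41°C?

n = 15

First 14 bases: TACAAGAGGCTACA → Tm = 40°C (< 41°C)
First 15 bases: TACAAGAGGCTACAG → Tm = 44°C (≥ 41°C)
Since every base adds ≥2°C, Tm only increases with n, so the threshold is first crossed at n = 15.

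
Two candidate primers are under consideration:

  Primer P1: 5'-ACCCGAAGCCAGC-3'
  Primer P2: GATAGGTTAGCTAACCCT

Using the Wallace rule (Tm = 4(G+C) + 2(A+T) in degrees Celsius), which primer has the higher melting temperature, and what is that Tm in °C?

Primer P2, 52°C

Primer P1: A+T=4, G+C=9 → Tm = 2(4)+4(9) = 44°C
Primer P2: A+T=10, G+C=8 → Tm = 2(10)+4(8) = 52°C
44°C vs 52°C → primer P2 is higher.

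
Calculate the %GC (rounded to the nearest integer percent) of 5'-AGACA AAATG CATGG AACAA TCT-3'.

Counting bases: A=11, G=4, T=4, C=4
G+C = 4 + 4 = 8 out of 23 bases
%GC = 8/23 × 100 = 34.78% ≈ 35%

35%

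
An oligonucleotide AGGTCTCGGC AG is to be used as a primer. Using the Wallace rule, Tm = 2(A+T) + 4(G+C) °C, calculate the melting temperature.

40°C

Scanning the sequence gives T=2, G=5, C=3, A=2.
A+T = 4, G+C = 8
Tm = 2(4) + 4(8) = 8 + 32 = 40°C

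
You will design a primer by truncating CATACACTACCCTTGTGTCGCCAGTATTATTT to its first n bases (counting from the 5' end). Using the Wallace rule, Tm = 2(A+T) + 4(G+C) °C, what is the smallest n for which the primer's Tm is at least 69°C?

First 22 bases: CATACACTACCCTTGTGTCGCC → Tm = 68°C (< 69°C)
First 23 bases: CATACACTACCCTTGTGTCGCCA → Tm = 70°C (≥ 69°C)
Each additional base adds 2°C (A/T) or 4°C (G/C), so Tm is non-decreasing in n; n = 23 is the first length to reach 69°C.

n = 23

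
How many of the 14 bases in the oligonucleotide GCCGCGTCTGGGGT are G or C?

Base counts: A=0, T=3, C=4, G=7
G+C = 7 + 4 = 11

11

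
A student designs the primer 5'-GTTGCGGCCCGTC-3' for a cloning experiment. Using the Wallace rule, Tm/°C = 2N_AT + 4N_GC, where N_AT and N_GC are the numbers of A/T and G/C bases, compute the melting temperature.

46°C

Base counts: C=5, G=5, T=3, A=0
A+T = 3, G+C = 10
Tm = 4·10 + 2·3 = 40 + 6 = 46°C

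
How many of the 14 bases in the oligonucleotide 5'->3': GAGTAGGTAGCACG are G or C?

8

G=6, A=4, C=2, T=2
Total G or C: 6 + 2 = 8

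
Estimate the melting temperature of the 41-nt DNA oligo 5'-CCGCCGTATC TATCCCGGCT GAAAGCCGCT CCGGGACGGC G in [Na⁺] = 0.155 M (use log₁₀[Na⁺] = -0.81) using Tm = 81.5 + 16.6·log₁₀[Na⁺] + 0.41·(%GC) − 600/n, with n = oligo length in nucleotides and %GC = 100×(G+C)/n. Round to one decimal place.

Length n = 41. Scanning the sequence gives C=16, T=6, G=13, A=6.
G+C = 29, so %GC = 29/41 × 100 = 70.732%
Salt term: 16.6 × (-0.81) = -13.446
GC term: 0.41 × 70.732 = 29; length term: −600/41 = −14.634
Tm = 81.5 + (-13.446) + 29 − 14.634 = 82.42 → 82.4°C

82.4°C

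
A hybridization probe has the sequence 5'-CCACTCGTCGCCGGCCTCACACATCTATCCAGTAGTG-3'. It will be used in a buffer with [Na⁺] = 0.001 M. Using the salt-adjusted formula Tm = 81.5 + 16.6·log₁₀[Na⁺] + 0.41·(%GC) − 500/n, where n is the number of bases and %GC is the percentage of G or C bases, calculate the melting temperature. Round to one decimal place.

42.6°C

Length n = 37. Counting bases: A=7, G=7, T=8, C=15
G+C = 22, so %GC = 22/37 × 100 = 59.459%
Salt term: 16.6 × (-3) = -49.8
GC term: 0.41 × 59.459 = 24.378; length term: −500/37 = −13.514
Tm = 81.5 + (-49.8) + 24.378 − 13.514 = 42.564 → 42.6°C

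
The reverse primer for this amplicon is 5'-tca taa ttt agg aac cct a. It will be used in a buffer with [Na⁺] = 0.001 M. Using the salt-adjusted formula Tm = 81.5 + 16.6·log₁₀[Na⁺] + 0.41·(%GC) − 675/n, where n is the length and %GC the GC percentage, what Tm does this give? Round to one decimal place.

9.1°C

Length n = 19. Base counts: G=2, A=7, C=4, T=6
G+C = 6, so %GC = 6/19 × 100 = 31.579%
Salt term: 16.6 × (-3) = -49.8
GC term: 0.41 × 31.579 = 12.947; length term: −675/19 = −35.526
Tm = 81.5 + (-49.8) + 12.947 − 35.526 = 9.121 → 9.1°C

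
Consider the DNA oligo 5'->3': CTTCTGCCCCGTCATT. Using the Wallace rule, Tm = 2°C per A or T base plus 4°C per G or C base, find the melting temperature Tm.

A=1, T=6, G=2, C=7
AT pairs contribute 7, GC pairs contribute 9.
Tm = 2×7 + 4×9 = 50°C

50°C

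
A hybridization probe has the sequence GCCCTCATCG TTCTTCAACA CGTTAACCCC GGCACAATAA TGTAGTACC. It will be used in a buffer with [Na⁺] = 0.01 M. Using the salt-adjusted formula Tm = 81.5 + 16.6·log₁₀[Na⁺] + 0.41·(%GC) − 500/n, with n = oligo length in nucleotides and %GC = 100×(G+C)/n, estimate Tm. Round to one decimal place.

Length n = 49. Counting bases: A=13, T=12, C=17, G=7
G+C = 24, so %GC = 24/49 × 100 = 48.98%
Salt term: 16.6 × (-2) = -33.2
GC term: 0.41 × 48.98 = 20.082; length term: −500/49 = −10.204
Tm = 81.5 + (-33.2) + 20.082 − 10.204 = 58.178 → 58.2°C

58.2°C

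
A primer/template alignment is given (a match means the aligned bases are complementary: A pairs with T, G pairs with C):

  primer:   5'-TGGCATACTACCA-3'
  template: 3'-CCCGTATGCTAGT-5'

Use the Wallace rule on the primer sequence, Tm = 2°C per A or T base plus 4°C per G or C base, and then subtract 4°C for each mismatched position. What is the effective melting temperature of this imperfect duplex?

26°C

Primer base counts: A=4, T=3, G=2, C=4 → A+T=7, G+C=6
Perfect-match Tm = 2(7) + 4(6) = 14 + 24 = 38°C
Mismatches (positions where the bases are not complementary): 3 (at positions 1, 9, 11)
Effective Tm = 38 − 3×4 = 38 − 12 = 26°C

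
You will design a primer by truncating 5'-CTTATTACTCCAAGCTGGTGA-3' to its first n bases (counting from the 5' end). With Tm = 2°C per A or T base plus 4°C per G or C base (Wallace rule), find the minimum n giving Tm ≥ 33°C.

First 12 bases: CTTATTACTCCA → Tm = 32°C (< 33°C)
First 13 bases: CTTATTACTCCAA → Tm = 34°C (≥ 33°C)
Each additional base adds 2°C (A/T) or 4°C (G/C), so Tm is non-decreasing in n; n = 13 is the first length to reach 33°C.

n = 13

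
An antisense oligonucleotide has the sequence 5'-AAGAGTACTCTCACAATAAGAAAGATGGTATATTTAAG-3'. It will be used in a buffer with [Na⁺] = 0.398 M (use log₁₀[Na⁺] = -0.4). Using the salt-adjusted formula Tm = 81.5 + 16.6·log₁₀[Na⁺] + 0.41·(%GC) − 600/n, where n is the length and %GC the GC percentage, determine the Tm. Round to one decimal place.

Length n = 38. Scanning the sequence gives T=10, G=7, C=4, A=17.
G+C = 11, so %GC = 11/38 × 100 = 28.947%
Salt term: 16.6 × (-0.4) = -6.64
GC term: 0.41 × 28.947 = 11.868; length term: −600/38 = −15.789
Tm = 81.5 + (-6.64) + 11.868 − 15.789 = 70.939 → 70.9°C

70.9°C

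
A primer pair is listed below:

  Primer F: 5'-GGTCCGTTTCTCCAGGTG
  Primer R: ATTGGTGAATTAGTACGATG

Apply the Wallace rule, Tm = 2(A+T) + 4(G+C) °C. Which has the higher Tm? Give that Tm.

Primer F: A+T=7, G+C=11 → Tm = 2(7)+4(11) = 58°C
Primer R: A+T=13, G+C=7 → Tm = 2(13)+4(7) = 54°C
58°C vs 54°C → primer F is higher.

Primer F, 58°C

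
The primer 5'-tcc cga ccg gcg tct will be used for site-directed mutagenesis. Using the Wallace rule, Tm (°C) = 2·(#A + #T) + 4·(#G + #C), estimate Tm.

C=7, A=1, G=4, T=3
So N_AT = 4 and N_GC = 11.
Tm = 2×4 + 4×11 = 52°C

52°C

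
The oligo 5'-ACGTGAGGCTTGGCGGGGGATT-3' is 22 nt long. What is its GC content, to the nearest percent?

64%

Scanning the sequence gives T=5, A=3, C=3, G=11.
G+C = 11 + 3 = 14 out of 22 bases
%GC = 14/22 × 100 = 63.64% ≈ 64%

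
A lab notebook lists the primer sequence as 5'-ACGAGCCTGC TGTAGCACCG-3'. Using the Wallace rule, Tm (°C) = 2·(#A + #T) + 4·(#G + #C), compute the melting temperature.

66°C

Scanning the sequence gives G=6, A=4, C=7, T=3.
A+T = 7, G+C = 13
Tm = 2(7) + 4(13) = 14 + 52 = 66°C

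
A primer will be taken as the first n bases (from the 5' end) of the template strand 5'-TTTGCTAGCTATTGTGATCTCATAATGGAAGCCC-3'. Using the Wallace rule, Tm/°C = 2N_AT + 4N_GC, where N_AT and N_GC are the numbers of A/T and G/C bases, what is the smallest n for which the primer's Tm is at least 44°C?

First 15 bases: TTTGCTAGCTATTGT → Tm = 40°C (< 44°C)
First 16 bases: TTTGCTAGCTATTGTG → Tm = 44°C (≥ 44°C)
Since every base adds ≥2°C, Tm only increases with n, so the threshold is first crossed at n = 16.

n = 16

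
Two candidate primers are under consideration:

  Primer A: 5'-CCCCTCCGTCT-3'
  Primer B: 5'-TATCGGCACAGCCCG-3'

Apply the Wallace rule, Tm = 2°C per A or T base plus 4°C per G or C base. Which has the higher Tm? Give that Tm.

Primer B, 50°C

Primer A: A+T=3, G+C=8 → Tm = 2(3)+4(8) = 38°C
Primer B: A+T=5, G+C=10 → Tm = 2(5)+4(10) = 50°C
38°C vs 50°C → primer B is higher.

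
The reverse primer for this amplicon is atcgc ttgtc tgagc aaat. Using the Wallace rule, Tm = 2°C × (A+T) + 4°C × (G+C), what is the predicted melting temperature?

54°C

C=4, A=5, G=4, T=6
So N_AT = 11 and N_GC = 8.
Tm = 2(11) + 4(8) = 22 + 32 = 54°C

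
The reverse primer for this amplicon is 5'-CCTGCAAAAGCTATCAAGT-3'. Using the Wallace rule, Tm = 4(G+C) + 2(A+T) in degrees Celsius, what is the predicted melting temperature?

Scanning the sequence gives A=7, T=4, C=5, G=3.
A+T = 11, G+C = 8
Tm = 2×11 + 4×8 = 54°C

54°C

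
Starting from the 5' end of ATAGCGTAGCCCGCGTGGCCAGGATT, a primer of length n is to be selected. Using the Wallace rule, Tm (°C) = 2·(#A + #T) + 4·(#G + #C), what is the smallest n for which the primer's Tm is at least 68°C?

n = 20

First 19 bases: ATAGCGTAGCCCGCGTGGC → Tm = 64°C (< 68°C)
First 20 bases: ATAGCGTAGCCCGCGTGGCC → Tm = 68°C (≥ 68°C)
Since every base adds ≥2°C, Tm only increases with n, so the threshold is first crossed at n = 20.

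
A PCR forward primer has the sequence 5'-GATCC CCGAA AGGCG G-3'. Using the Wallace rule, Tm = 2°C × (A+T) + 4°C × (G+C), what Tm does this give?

Base counts: G=6, C=5, A=4, T=1
So N_AT = 5 and N_GC = 11.
Tm = 4·11 + 2·5 = 44 + 10 = 54°C

54°C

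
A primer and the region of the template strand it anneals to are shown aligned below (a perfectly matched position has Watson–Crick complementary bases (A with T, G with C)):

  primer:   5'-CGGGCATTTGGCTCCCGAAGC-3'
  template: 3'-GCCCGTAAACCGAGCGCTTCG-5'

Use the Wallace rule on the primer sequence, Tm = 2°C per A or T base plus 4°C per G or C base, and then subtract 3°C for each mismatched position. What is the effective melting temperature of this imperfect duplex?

Primer base counts: A=3, T=4, G=7, C=7 → A+T=7, G+C=14
Perfect-match Tm = 2(7) + 4(14) = 14 + 56 = 70°C
Mismatches (positions where the bases are not complementary): 1 (at position 15)
Effective Tm = 70 − 1×3 = 70 − 3 = 67°C

67°C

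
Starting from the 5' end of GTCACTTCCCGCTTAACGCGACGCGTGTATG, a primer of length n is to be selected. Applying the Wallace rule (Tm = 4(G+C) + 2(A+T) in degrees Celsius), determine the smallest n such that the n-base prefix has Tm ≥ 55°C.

n = 18

First 17 bases: GTCACTTCCCGCTTAAC → Tm = 52°C (< 55°C)
First 18 bases: GTCACTTCCCGCTTAACG → Tm = 56°C (≥ 55°C)
Since every base adds ≥2°C, Tm only increases with n, so the threshold is first crossed at n = 18.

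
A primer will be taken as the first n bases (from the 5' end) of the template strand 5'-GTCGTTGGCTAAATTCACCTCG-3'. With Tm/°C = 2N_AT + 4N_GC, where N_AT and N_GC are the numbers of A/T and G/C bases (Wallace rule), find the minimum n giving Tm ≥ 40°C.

n = 14

First 13 bases: GTCGTTGGCTAAA → Tm = 38°C (< 40°C)
First 14 bases: GTCGTTGGCTAAAT → Tm = 40°C (≥ 40°C)
Since every base adds ≥2°C, Tm only increases with n, so the threshold is first crossed at n = 14.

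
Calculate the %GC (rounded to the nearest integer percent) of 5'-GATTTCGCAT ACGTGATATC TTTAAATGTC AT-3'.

31%

C=5, T=13, A=9, G=5
G+C = 5 + 5 = 10 out of 32 bases
%GC = 10/32 × 100 = 31.25% ≈ 31%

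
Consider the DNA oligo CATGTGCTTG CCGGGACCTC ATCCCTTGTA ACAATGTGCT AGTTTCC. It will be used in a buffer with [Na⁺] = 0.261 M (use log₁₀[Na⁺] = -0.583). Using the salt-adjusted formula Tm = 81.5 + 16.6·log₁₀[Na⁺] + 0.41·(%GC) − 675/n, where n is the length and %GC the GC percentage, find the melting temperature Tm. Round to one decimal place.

78.4°C

Length n = 47. Scanning the sequence gives C=14, G=10, T=15, A=8.
G+C = 24, so %GC = 24/47 × 100 = 51.064%
Salt term: 16.6 × (-0.583) = -9.678
GC term: 0.41 × 51.064 = 20.936; length term: −675/47 = −14.362
Tm = 81.5 + (-9.678) + 20.936 − 14.362 = 78.396 → 78.4°C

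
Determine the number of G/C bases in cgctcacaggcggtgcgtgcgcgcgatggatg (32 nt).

23

T=5, A=4, G=14, C=9
Total G or C: 14 + 9 = 23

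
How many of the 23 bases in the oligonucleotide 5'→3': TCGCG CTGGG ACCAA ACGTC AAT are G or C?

Base counts: C=7, A=6, T=4, G=6
Total G or C: 6 + 7 = 13

13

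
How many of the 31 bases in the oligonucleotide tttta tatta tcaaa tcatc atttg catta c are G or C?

Base counts: C=5, G=1, T=15, A=10
Total G or C: 1 + 5 = 6

6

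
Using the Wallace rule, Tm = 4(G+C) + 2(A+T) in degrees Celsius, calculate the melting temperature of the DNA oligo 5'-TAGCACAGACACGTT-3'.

Scanning the sequence gives C=4, T=3, A=5, G=3.
So N_AT = 8 and N_GC = 7.
Tm = 2(8) + 4(7) = 16 + 28 = 44°C

44°C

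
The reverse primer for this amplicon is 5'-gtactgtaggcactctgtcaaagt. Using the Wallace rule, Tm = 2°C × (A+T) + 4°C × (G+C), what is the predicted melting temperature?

70°C

Counting bases: A=6, G=6, T=7, C=5
So N_AT = 13 and N_GC = 11.
Tm = 2×13 + 4×11 = 70°C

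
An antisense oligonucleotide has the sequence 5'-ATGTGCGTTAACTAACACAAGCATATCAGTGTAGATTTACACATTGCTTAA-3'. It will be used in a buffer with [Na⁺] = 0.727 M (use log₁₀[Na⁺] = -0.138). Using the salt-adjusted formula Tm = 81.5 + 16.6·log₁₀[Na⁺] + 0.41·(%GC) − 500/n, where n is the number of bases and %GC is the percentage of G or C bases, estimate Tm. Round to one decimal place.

Length n = 51. Base counts: G=8, T=16, C=9, A=18
G+C = 17, so %GC = 17/51 × 100 = 33.333%
Salt term: 16.6 × (-0.138) = -2.291
GC term: 0.41 × 33.333 = 13.667; length term: −500/51 = −9.804
Tm = 81.5 + (-2.291) + 13.667 − 9.804 = 83.072 → 83.1°C

83.1°C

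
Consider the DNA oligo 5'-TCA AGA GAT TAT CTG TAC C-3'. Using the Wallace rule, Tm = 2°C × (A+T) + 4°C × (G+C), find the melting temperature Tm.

52°C

Scanning the sequence gives A=6, C=4, G=3, T=6.
So N_AT = 12 and N_GC = 7.
Tm = 2×12 + 4×7 = 52°C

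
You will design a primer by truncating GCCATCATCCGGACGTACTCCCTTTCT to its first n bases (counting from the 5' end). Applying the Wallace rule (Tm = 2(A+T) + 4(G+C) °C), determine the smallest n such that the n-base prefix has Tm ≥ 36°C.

n = 11

First 10 bases: GCCATCATCC → Tm = 32°C (< 36°C)
First 11 bases: GCCATCATCCG → Tm = 36°C (≥ 36°C)
Since every base adds ≥2°C, Tm only increases with n, so the threshold is first crossed at n = 11.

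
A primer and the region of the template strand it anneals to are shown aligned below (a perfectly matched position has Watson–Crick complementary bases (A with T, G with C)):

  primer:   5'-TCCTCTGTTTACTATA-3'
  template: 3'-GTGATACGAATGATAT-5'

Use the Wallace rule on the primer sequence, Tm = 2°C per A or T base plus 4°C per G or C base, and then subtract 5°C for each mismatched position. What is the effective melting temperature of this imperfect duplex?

Primer base counts: A=3, T=8, G=1, C=4 → A+T=11, G+C=5
Perfect-match Tm = 2(11) + 4(5) = 22 + 20 = 42°C
Mismatches (positions where the bases are not complementary): 4 (at positions 1, 2, 5, 8)
Effective Tm = 42 − 4×5 = 42 − 20 = 22°C

22°C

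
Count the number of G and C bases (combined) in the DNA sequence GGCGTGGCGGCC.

11

A=0, G=7, T=1, C=4
G+C = 7 + 4 = 11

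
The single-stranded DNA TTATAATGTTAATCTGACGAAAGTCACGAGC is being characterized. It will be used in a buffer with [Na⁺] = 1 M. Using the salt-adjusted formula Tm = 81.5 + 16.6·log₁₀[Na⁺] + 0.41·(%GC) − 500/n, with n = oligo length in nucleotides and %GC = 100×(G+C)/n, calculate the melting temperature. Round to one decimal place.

Length n = 31. Counting bases: G=6, C=5, A=11, T=9
G+C = 11, so %GC = 11/31 × 100 = 35.484%
Salt term: 16.6 × (0) = 0
GC term: 0.41 × 35.484 = 14.548; length term: −500/31 = −16.129
Tm = 81.5 + (0) + 14.548 − 16.129 = 79.919 → 79.9°C

79.9°C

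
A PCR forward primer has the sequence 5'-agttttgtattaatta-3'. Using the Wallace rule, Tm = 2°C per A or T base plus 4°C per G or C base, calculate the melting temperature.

Counting bases: A=5, T=9, C=0, G=2
A+T = 14, G+C = 2
Tm = 2×14 + 4×2 = 36°C

36°C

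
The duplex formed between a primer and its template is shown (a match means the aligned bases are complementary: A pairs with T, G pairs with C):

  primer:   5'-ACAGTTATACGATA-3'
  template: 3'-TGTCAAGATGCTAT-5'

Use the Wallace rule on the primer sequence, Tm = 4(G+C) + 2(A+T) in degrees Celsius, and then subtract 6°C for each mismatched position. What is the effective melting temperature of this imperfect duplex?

30°C

Primer base counts: A=6, T=4, G=2, C=2 → A+T=10, G+C=4
Perfect-match Tm = 2(10) + 4(4) = 20 + 16 = 36°C
Mismatches (positions where the bases are not complementary): 1 (at position 7)
Effective Tm = 36 − 1×6 = 36 − 6 = 30°C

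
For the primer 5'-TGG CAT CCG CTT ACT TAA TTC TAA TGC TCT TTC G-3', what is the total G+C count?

Base counts: T=14, C=9, G=5, A=6
G+C = 5 + 9 = 14

14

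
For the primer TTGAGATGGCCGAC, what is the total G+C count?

8

T=3, C=3, G=5, A=3
G+C = 5 + 3 = 8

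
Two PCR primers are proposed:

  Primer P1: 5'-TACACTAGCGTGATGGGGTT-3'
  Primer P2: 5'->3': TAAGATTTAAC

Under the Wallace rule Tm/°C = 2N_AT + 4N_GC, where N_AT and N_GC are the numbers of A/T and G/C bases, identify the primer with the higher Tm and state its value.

Primer P1: A+T=10, G+C=10 → Tm = 2(10)+4(10) = 60°C
Primer P2: A+T=9, G+C=2 → Tm = 2(9)+4(2) = 26°C
60°C vs 26°C → primer P1 is higher.

Primer P1, 60°C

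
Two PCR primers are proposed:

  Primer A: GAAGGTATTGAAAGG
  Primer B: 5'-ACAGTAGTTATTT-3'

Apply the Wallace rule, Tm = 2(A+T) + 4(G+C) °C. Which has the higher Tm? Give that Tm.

Primer A, 42°C

Primer A: A+T=9, G+C=6 → Tm = 2(9)+4(6) = 42°C
Primer B: A+T=10, G+C=3 → Tm = 2(10)+4(3) = 32°C
42°C vs 32°C → primer A is higher.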